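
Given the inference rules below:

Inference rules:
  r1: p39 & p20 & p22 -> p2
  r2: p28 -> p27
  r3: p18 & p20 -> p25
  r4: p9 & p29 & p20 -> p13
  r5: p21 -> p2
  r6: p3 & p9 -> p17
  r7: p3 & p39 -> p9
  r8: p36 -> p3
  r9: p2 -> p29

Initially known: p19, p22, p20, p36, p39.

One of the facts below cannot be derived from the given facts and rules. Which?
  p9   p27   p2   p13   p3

Round 1 — r1, r8, derive p2, p3.
Round 2 — r7, r9, derive p9, p29.
Round 3 — r4, r6, derive p13, p17.
Derived: p9 (round 2), p13 (round 3), p3 (round 1), p2 (round 1). p27 never appears in any round.

p27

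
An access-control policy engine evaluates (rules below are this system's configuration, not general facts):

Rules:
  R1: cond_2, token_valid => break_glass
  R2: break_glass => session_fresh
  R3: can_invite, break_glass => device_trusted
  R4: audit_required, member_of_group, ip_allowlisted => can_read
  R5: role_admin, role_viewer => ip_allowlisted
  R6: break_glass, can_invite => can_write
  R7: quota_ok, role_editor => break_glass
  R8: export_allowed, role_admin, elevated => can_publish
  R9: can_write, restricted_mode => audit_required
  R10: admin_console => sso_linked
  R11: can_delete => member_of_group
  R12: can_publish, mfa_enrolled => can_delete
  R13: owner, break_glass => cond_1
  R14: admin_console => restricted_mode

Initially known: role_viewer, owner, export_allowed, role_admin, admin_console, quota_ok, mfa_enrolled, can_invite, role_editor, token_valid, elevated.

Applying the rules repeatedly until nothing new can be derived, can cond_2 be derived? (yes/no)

no

[1] R5 [role_admin, role_viewer => ip_allowlisted]; R7 [quota_ok, role_editor => break_glass]; R8 [export_allowed, role_admin, elevated => can_publish]; R10 [admin_console => sso_linked]; R14 [admin_console => restricted_mode]. ⇒ new: ip_allowlisted, break_glass, can_publish, sso_linked, restricted_mode.
[2] R2 [break_glass => session_fresh]; R3 [can_invite, break_glass => device_trusted]; R6 [break_glass, can_invite => can_write]; R12 [can_publish, mfa_enrolled => can_delete]; R13 [owner, break_glass => cond_1]. ⇒ new: session_fresh, device_trusted, can_write, can_delete, cond_1.
[3] R9 [can_write, restricted_mode => audit_required]; R11 [can_delete => member_of_group]. ⇒ new: audit_required, member_of_group.
[4] R4 [audit_required, member_of_group, ip_allowlisted => can_read]. ⇒ new: can_read.
Fixed point reached. No rule has cond_2 as a consequent, and it is not given.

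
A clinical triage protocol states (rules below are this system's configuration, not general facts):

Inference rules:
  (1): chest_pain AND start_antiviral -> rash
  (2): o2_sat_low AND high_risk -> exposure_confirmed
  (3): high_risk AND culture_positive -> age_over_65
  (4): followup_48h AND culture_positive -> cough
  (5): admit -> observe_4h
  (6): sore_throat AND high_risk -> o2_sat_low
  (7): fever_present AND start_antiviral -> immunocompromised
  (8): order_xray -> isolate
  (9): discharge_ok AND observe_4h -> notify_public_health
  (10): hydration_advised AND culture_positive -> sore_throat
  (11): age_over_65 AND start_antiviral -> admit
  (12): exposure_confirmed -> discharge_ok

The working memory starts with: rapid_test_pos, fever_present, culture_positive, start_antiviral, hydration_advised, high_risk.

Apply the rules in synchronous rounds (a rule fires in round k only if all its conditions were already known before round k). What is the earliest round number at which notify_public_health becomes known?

Round 1: (3) [high_risk AND culture_positive -> age_over_65]; (7) [fever_present AND start_antiviral -> immunocompromised]; (10) [hydration_advised AND culture_positive -> sore_throat]. New: age_over_65, immunocompromised, sore_throat.
Round 2: (6) [sore_throat AND high_risk -> o2_sat_low]; (11) [age_over_65 AND start_antiviral -> admit]. New: o2_sat_low, admit.
Round 3: (2) [o2_sat_low AND high_risk -> exposure_confirmed]; (5) [admit -> observe_4h]. New: exposure_confirmed, observe_4h.
Round 4: (12) [exposure_confirmed -> discharge_ok]. New: discharge_ok.
Round 5: (9) [discharge_ok AND observe_4h -> notify_public_health]. New: notify_public_health.
notify_public_health first appears in round 5.

5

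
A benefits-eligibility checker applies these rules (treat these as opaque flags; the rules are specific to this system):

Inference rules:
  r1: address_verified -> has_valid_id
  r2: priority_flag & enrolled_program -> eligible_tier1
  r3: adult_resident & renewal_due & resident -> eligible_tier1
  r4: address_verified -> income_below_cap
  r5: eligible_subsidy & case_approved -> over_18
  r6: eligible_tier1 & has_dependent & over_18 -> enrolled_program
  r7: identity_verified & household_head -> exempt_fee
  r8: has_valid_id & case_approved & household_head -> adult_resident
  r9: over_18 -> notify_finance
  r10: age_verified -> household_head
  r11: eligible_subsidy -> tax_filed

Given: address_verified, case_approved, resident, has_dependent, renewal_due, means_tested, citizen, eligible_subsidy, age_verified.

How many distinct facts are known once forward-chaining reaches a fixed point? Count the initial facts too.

Round 1: r1 [address_verified -> has_valid_id]; r4 [address_verified -> income_below_cap]; r5 [eligible_subsidy & case_approved -> over_18]; r10 [age_verified -> household_head]; r11 [eligible_subsidy -> tax_filed]. Adds has_valid_id, income_below_cap, over_18, household_head, tax_filed.
Round 2: r8 [has_valid_id & case_approved & household_head -> adult_resident]; r9 [over_18 -> notify_finance]. Adds adult_resident, notify_finance.
Round 3: r3 [adult_resident & renewal_due & resident -> eligible_tier1]. Adds eligible_tier1.
Round 4: r6 [eligible_tier1 & has_dependent & over_18 -> enrolled_program]. Adds enrolled_program.
Closure: {address_verified, adult_resident, age_verified, case_approved, citizen, eligible_subsidy, eligible_tier1, enrolled_program, has_dependent, has_valid_id, household_head, income_below_cap, means_tested, notify_finance, over_18, renewal_due, resident, tax_filed} — 18 facts.

18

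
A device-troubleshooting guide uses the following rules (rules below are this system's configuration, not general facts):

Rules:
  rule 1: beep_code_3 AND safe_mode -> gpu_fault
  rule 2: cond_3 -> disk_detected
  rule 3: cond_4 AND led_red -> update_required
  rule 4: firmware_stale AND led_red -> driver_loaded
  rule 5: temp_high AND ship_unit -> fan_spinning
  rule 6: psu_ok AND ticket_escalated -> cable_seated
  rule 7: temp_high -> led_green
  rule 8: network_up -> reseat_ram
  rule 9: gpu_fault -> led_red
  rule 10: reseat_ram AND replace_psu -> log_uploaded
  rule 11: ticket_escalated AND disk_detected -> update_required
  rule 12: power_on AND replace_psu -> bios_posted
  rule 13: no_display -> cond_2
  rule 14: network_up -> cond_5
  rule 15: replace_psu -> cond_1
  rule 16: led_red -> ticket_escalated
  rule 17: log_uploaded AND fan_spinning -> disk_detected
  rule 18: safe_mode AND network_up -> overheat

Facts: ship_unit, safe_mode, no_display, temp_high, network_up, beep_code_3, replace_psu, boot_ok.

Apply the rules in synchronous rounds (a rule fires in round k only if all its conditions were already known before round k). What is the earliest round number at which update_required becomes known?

Round 1: rule 1 [beep_code_3 AND safe_mode -> gpu_fault]; rule 5 [temp_high AND ship_unit -> fan_spinning]; rule 7 [temp_high -> led_green]; rule 8 [network_up -> reseat_ram]; rule 13 [no_display -> cond_2]; rule 14 [network_up -> cond_5]; rule 15 [replace_psu -> cond_1]; rule 18 [safe_mode AND network_up -> overheat]. Adds gpu_fault, fan_spinning, led_green, reseat_ram, cond_2, cond_5, cond_1, overheat.
Round 2: rule 9 [gpu_fault -> led_red]; rule 10 [reseat_ram AND replace_psu -> log_uploaded]. Adds led_red, log_uploaded.
Round 3: rule 16 [led_red -> ticket_escalated]; rule 17 [log_uploaded AND fan_spinning -> disk_detected]. Adds ticket_escalated, disk_detected.
Round 4: rule 11 [ticket_escalated AND disk_detected -> update_required]. Adds update_required.
update_required first appears in round 4.

4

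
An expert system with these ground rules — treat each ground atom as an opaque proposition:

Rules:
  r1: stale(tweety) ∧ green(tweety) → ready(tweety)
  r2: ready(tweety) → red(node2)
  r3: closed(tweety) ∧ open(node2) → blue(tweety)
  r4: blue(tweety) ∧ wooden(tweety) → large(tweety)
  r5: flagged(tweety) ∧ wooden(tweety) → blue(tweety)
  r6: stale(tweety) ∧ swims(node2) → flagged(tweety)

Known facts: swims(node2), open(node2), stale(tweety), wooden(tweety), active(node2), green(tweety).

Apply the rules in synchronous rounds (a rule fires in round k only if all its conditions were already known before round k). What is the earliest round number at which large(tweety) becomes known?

3

Round 1: r1 [stale(tweety) ∧ green(tweety) → ready(tweety)]; r6 [stale(tweety) ∧ swims(node2) → flagged(tweety)]. New: ready(tweety), flagged(tweety).
Round 2: r2 [ready(tweety) → red(node2)]; r5 [flagged(tweety) ∧ wooden(tweety) → blue(tweety)]. New: red(node2), blue(tweety).
Round 3: r4 [blue(tweety) ∧ wooden(tweety) → large(tweety)]. New: large(tweety).
large(tweety) first appears in round 3.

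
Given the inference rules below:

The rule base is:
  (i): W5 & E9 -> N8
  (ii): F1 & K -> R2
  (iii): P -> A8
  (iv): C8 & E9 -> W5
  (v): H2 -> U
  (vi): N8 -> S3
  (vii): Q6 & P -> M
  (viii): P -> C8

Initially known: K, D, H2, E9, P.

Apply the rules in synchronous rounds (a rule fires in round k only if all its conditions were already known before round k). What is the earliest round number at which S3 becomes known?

4

Round 1: (iii) [P -> A8]; (v) [H2 -> U]; (viii) [P -> C8]. New: A8, U, C8.
Round 2: (iv) [C8 & E9 -> W5]. New: W5.
Round 3: (i) [W5 & E9 -> N8]. New: N8.
Round 4: (vi) [N8 -> S3]. New: S3.
S3 first appears in round 4.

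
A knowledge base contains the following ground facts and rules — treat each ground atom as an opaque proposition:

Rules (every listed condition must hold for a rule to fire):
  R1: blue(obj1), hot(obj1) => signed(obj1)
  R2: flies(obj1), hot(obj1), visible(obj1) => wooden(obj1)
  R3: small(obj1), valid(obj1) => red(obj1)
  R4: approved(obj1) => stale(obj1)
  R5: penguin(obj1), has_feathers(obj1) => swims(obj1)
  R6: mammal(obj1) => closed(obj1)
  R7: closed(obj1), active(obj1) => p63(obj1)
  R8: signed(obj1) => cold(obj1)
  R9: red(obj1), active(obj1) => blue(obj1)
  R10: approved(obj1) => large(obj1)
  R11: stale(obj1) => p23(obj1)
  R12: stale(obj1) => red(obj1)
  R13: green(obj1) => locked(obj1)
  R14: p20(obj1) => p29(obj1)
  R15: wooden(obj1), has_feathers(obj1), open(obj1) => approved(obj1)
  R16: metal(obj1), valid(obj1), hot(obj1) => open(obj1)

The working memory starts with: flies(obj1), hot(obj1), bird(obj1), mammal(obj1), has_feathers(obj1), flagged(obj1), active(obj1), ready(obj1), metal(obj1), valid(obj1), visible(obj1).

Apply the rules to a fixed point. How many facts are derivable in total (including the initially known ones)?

Round 1: R2 [flies(obj1), hot(obj1), visible(obj1) => wooden(obj1)]; R6 [mammal(obj1) => closed(obj1)]; R16 [metal(obj1), valid(obj1), hot(obj1) => open(obj1)]. Adds wooden(obj1), closed(obj1), open(obj1).
Round 2: R7 [closed(obj1), active(obj1) => p63(obj1)]; R15 [wooden(obj1), has_feathers(obj1), open(obj1) => approved(obj1)]. Adds p63(obj1), approved(obj1).
Round 3: R4 [approved(obj1) => stale(obj1)]; R10 [approved(obj1) => large(obj1)]. Adds stale(obj1), large(obj1).
Round 4: R11 [stale(obj1) => p23(obj1)]; R12 [stale(obj1) => red(obj1)]. Adds p23(obj1), red(obj1).
Round 5: R9 [red(obj1), active(obj1) => blue(obj1)]. Adds blue(obj1).
Round 6: R1 [blue(obj1), hot(obj1) => signed(obj1)]. Adds signed(obj1).
Round 7: R8 [signed(obj1) => cold(obj1)]. Adds cold(obj1).
Closure: {active(obj1), approved(obj1), bird(obj1), blue(obj1), closed(obj1), cold(obj1), flagged(obj1), flies(obj1), has_feathers(obj1), hot(obj1), large(obj1), mammal(obj1), metal(obj1), open(obj1), p23(obj1), p63(obj1), ready(obj1), red(obj1), signed(obj1), stale(obj1), valid(obj1), visible(obj1), wooden(obj1)} — 23 facts.

23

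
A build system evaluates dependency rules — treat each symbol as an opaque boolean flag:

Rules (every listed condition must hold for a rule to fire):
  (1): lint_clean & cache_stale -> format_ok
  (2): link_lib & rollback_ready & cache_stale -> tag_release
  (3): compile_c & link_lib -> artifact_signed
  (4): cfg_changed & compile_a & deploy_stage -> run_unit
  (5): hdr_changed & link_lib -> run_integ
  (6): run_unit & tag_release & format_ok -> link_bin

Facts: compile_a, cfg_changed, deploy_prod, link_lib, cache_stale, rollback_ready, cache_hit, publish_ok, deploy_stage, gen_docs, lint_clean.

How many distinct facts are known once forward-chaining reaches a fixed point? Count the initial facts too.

15

Round 1 fires (1), (2), (4), giving format_ok, tag_release, run_unit.
Round 2 fires (6), giving link_bin.
Closure: {cache_hit, cache_stale, cfg_changed, compile_a, deploy_prod, deploy_stage, format_ok, gen_docs, link_bin, link_lib, lint_clean, publish_ok, rollback_ready, run_unit, tag_release} — 15 facts.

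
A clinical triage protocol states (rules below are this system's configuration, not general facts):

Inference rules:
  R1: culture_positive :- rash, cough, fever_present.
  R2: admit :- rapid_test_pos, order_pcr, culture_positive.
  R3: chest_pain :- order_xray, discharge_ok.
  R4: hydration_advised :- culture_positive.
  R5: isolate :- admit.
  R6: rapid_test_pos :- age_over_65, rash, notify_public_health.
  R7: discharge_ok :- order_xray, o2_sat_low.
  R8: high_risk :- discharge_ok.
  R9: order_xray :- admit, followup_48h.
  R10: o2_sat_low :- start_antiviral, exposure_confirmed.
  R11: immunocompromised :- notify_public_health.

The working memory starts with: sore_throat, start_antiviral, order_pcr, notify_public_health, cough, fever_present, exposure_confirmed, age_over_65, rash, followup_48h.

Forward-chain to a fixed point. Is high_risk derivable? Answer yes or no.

yes

[1] R1 [culture_positive :- rash, cough, fever_present.]; R6 [rapid_test_pos :- age_over_65, rash, notify_public_health.]; R10 [o2_sat_low :- start_antiviral, exposure_confirmed.]; R11 [immunocompromised :- notify_public_health.]. ⇒ new: culture_positive, rapid_test_pos, o2_sat_low, immunocompromised.
[2] R2 [admit :- rapid_test_pos, order_pcr, culture_positive.]; R4 [hydration_advised :- culture_positive.]. ⇒ new: admit, hydration_advised.
[3] R5 [isolate :- admit.]; R9 [order_xray :- admit, followup_48h.]. ⇒ new: isolate, order_xray.
[4] R7 [discharge_ok :- order_xray, o2_sat_low.]. ⇒ new: discharge_ok.
[5] R3 [chest_pain :- order_xray, discharge_ok.]; R8 [high_risk :- discharge_ok.]. ⇒ new: chest_pain, high_risk.
high_risk appears in round 5, so it is derivable.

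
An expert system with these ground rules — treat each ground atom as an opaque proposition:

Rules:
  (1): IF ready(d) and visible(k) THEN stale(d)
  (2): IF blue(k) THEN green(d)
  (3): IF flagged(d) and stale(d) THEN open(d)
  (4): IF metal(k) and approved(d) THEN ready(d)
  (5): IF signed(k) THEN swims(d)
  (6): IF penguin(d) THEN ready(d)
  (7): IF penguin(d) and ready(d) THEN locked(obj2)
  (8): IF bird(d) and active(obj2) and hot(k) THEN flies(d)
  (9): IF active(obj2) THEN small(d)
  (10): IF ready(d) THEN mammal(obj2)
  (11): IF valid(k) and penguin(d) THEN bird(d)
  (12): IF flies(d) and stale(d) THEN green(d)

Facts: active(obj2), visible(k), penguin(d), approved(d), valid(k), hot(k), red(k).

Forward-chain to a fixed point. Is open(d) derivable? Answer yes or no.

Round 1: (6) [IF penguin(d) THEN ready(d)]; (9) [IF active(obj2) THEN small(d)]; (11) [IF valid(k) and penguin(d) THEN bird(d)]. New: ready(d), small(d), bird(d).
Round 2: (1) [IF ready(d) and visible(k) THEN stale(d)]; (7) [IF penguin(d) and ready(d) THEN locked(obj2)]; (8) [IF bird(d) and active(obj2) and hot(k) THEN flies(d)]; (10) [IF ready(d) THEN mammal(obj2)]. New: stale(d), locked(obj2), flies(d), mammal(obj2).
Round 3: (12) [IF flies(d) and stale(d) THEN green(d)]. New: green(d).
Fixed point reached. open(d) is concluded only by (3); (3) needs flagged(d) (never derived).

no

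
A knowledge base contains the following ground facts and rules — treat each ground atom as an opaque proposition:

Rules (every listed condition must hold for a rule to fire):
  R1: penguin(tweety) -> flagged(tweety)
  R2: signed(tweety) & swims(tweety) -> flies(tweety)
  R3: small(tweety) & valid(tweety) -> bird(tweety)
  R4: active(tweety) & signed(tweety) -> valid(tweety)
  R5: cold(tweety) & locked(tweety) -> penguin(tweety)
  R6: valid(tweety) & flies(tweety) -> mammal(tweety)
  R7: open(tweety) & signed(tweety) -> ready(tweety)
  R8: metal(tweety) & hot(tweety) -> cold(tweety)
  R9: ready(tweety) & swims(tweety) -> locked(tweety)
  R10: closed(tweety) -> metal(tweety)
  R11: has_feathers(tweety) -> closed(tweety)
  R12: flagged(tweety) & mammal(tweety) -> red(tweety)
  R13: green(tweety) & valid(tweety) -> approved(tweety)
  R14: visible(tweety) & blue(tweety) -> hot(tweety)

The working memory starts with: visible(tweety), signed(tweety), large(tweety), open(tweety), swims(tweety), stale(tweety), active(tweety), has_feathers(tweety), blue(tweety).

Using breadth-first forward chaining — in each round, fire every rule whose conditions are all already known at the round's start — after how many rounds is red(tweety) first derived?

Round 1: R2 [signed(tweety) & swims(tweety) -> flies(tweety)]; R4 [active(tweety) & signed(tweety) -> valid(tweety)]; R7 [open(tweety) & signed(tweety) -> ready(tweety)]; R11 [has_feathers(tweety) -> closed(tweety)]; R14 [visible(tweety) & blue(tweety) -> hot(tweety)]. New: flies(tweety), valid(tweety), ready(tweety), closed(tweety), hot(tweety).
Round 2: R6 [valid(tweety) & flies(tweety) -> mammal(tweety)]; R9 [ready(tweety) & swims(tweety) -> locked(tweety)]; R10 [closed(tweety) -> metal(tweety)]. New: mammal(tweety), locked(tweety), metal(tweety).
Round 3: R8 [metal(tweety) & hot(tweety) -> cold(tweety)]. New: cold(tweety).
Round 4: R5 [cold(tweety) & locked(tweety) -> penguin(tweety)]. New: penguin(tweety).
Round 5: R1 [penguin(tweety) -> flagged(tweety)]. New: flagged(tweety).
Round 6: R12 [flagged(tweety) & mammal(tweety) -> red(tweety)]. New: red(tweety).
red(tweety) first appears in round 6.

6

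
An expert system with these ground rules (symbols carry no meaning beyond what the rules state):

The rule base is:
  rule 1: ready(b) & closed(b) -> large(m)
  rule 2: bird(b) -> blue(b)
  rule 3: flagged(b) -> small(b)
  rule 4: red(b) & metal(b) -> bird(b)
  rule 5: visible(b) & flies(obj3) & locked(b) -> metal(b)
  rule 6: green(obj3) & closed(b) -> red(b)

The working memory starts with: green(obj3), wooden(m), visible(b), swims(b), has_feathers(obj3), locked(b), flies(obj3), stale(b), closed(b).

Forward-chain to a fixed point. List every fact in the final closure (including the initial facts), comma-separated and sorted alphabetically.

bird(b), blue(b), closed(b), flies(obj3), green(obj3), has_feathers(obj3), locked(b), metal(b), red(b), stale(b), swims(b), visible(b), wooden(m)

[1] rule 5 [visible(b) & flies(obj3) & locked(b) -> metal(b)]; rule 6 [green(obj3) & closed(b) -> red(b)]. ⇒ new: metal(b), red(b).
[2] rule 4 [red(b) & metal(b) -> bird(b)]. ⇒ new: bird(b).
[3] rule 2 [bird(b) -> blue(b)]. ⇒ new: blue(b).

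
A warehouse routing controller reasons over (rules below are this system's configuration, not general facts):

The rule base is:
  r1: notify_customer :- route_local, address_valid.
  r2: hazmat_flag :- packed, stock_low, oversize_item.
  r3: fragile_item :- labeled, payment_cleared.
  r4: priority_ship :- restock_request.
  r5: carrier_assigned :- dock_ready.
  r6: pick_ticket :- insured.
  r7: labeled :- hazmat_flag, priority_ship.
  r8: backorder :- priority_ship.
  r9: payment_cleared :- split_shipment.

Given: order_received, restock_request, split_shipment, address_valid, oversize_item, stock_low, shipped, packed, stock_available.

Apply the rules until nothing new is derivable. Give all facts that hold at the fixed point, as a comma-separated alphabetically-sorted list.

address_valid, backorder, fragile_item, hazmat_flag, labeled, order_received, oversize_item, packed, payment_cleared, priority_ship, restock_request, shipped, split_shipment, stock_available, stock_low

Round 1 — r2, r4, r9, derive hazmat_flag, priority_ship, payment_cleared.
Round 2 — r7, r8, derive labeled, backorder.
Round 3 — r3, derive fragile_item.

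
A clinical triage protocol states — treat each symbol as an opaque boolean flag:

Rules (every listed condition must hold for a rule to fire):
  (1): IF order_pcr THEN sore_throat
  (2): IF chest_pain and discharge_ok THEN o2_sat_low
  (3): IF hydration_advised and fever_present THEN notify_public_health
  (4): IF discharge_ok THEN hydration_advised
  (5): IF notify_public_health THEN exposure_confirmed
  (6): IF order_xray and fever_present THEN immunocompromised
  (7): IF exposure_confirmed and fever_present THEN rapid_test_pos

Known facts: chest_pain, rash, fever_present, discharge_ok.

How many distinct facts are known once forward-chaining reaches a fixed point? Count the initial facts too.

[1] (2) [IF chest_pain and discharge_ok THEN o2_sat_low]; (4) [IF discharge_ok THEN hydration_advised]. ⇒ new: o2_sat_low, hydration_advised.
[2] (3) [IF hydration_advised and fever_present THEN notify_public_health]. ⇒ new: notify_public_health.
[3] (5) [IF notify_public_health THEN exposure_confirmed]. ⇒ new: exposure_confirmed.
[4] (7) [IF exposure_confirmed and fever_present THEN rapid_test_pos]. ⇒ new: rapid_test_pos.
Closure: {chest_pain, discharge_ok, exposure_confirmed, fever_present, hydration_advised, notify_public_health, o2_sat_low, rapid_test_pos, rash} — 9 facts.

9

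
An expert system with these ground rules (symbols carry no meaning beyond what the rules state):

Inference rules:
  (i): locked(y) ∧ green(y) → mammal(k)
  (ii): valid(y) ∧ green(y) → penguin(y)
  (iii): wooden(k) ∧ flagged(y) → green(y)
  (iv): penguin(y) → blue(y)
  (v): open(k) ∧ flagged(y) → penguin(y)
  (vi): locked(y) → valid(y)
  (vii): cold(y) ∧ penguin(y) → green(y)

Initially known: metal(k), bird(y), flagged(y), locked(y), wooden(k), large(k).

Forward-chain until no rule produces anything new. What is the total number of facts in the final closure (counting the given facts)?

11

[1] (iii) [wooden(k) ∧ flagged(y) → green(y)]; (vi) [locked(y) → valid(y)]. ⇒ new: green(y), valid(y).
[2] (i) [locked(y) ∧ green(y) → mammal(k)]; (ii) [valid(y) ∧ green(y) → penguin(y)]. ⇒ new: mammal(k), penguin(y).
[3] (iv) [penguin(y) → blue(y)]. ⇒ new: blue(y).
Closure: {bird(y), blue(y), flagged(y), green(y), large(k), locked(y), mammal(k), metal(k), penguin(y), valid(y), wooden(k)} — 11 facts.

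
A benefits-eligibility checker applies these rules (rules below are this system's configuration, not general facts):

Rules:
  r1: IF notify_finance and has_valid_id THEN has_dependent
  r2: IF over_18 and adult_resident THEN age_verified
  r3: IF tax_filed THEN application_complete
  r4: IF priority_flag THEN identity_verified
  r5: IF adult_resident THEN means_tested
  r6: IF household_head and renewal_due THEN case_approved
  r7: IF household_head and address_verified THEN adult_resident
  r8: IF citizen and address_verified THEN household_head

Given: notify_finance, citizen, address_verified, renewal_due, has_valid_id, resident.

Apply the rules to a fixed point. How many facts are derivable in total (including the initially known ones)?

Round 1 fires r1, r8, giving has_dependent, household_head.
Round 2 fires r6, r7, giving case_approved, adult_resident.
Round 3 fires r5, giving means_tested.
Closure: {address_verified, adult_resident, case_approved, citizen, has_dependent, has_valid_id, household_head, means_tested, notify_finance, renewal_due, resident} — 11 facts.

11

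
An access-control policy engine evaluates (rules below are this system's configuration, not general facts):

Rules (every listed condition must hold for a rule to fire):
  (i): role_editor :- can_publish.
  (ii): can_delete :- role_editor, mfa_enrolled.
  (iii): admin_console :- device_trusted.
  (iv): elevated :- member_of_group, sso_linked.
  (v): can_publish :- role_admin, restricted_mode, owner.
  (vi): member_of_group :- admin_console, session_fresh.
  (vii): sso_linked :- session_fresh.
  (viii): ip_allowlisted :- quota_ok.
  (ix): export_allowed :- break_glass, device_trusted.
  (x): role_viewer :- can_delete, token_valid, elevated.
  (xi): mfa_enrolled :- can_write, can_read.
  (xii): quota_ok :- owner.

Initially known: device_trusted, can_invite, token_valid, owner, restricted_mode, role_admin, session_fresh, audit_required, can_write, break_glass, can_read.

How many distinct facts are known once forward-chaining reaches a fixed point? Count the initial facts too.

23

Round 1 — (iii), (v), (vii), (ix), (xi), (xii), derive admin_console, can_publish, sso_linked, export_allowed, mfa_enrolled, quota_ok.
Round 2 — (i), (vi), (viii), derive role_editor, member_of_group, ip_allowlisted.
Round 3 — (ii), (iv), derive can_delete, elevated.
Round 4 — (x), derive role_viewer.
Closure: {admin_console, audit_required, break_glass, can_delete, can_invite, can_publish, can_read, can_write, device_trusted, elevated, export_allowed, ip_allowlisted, member_of_group, mfa_enrolled, owner, quota_ok, restricted_mode, role_admin, role_editor, role_viewer, session_fresh, sso_linked, token_valid} — 23 facts.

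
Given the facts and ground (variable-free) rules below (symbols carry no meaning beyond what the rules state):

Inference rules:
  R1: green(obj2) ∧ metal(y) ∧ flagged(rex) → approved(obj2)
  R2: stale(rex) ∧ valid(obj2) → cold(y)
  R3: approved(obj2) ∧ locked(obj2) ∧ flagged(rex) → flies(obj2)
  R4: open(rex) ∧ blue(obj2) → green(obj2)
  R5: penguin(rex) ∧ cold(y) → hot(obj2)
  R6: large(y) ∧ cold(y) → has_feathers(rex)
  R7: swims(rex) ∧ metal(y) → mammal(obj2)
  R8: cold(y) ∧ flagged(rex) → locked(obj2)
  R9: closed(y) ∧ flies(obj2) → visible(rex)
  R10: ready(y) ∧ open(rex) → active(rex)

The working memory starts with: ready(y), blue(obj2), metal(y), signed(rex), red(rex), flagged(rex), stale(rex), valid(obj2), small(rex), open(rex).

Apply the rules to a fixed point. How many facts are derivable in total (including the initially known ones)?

16

Round 1 fires R2, R4, R10, giving cold(y), green(obj2), active(rex).
Round 2 fires R1, R8, giving approved(obj2), locked(obj2).
Round 3 fires R3, giving flies(obj2).
Closure: {active(rex), approved(obj2), blue(obj2), cold(y), flagged(rex), flies(obj2), green(obj2), locked(obj2), metal(y), open(rex), ready(y), red(rex), signed(rex), small(rex), stale(rex), valid(obj2)} — 16 facts.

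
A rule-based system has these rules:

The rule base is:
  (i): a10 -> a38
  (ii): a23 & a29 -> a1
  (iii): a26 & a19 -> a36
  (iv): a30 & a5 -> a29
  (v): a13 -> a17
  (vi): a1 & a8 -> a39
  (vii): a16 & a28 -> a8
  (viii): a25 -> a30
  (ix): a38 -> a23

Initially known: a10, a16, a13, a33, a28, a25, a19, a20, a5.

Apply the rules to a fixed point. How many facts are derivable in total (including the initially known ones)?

Round 1: (i) [a10 -> a38]; (v) [a13 -> a17]; (vii) [a16 & a28 -> a8]; (viii) [a25 -> a30]. New: a38, a17, a8, a30.
Round 2: (iv) [a30 & a5 -> a29]; (ix) [a38 -> a23]. New: a29, a23.
Round 3: (ii) [a23 & a29 -> a1]. New: a1.
Round 4: (vi) [a1 & a8 -> a39]. New: a39.
Closure: {a1, a10, a13, a16, a17, a19, a20, a23, a25, a28, a29, a30, a33, a38, a39, a5, a8} — 17 facts.

17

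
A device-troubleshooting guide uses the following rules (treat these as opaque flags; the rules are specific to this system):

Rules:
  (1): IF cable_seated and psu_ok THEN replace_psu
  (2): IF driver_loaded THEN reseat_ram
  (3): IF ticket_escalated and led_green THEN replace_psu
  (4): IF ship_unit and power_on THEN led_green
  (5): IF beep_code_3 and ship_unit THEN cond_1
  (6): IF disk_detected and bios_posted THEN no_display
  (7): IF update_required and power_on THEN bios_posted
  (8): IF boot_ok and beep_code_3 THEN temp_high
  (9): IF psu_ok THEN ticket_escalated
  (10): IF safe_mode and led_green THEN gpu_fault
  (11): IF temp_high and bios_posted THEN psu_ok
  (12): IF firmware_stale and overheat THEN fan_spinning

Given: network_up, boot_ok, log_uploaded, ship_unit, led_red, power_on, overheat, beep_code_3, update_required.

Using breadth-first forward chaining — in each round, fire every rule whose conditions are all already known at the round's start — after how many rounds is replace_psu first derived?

Round 1: (4) [IF ship_unit and power_on THEN led_green]; (5) [IF beep_code_3 and ship_unit THEN cond_1]; (7) [IF update_required and power_on THEN bios_posted]; (8) [IF boot_ok and beep_code_3 THEN temp_high]. Adds led_green, cond_1, bios_posted, temp_high.
Round 2: (11) [IF temp_high and bios_posted THEN psu_ok]. Adds psu_ok.
Round 3: (9) [IF psu_ok THEN ticket_escalated]. Adds ticket_escalated.
Round 4: (3) [IF ticket_escalated and led_green THEN replace_psu]. Adds replace_psu.
replace_psu first appears in round 4.

4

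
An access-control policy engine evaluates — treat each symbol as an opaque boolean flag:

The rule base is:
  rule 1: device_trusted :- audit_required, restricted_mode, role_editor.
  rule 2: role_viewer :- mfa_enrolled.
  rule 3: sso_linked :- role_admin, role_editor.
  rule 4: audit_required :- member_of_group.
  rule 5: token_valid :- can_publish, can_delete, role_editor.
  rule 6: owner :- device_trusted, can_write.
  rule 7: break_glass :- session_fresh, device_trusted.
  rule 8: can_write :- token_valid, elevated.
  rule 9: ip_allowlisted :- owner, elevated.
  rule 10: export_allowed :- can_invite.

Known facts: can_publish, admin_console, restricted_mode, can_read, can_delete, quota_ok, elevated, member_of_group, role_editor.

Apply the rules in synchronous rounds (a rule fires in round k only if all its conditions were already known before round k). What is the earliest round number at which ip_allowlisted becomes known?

4

Round 1: rule 4 [audit_required :- member_of_group.]; rule 5 [token_valid :- can_publish, can_delete, role_editor.]. Adds audit_required, token_valid.
Round 2: rule 1 [device_trusted :- audit_required, restricted_mode, role_editor.]; rule 8 [can_write :- token_valid, elevated.]. Adds device_trusted, can_write.
Round 3: rule 6 [owner :- device_trusted, can_write.]. Adds owner.
Round 4: rule 9 [ip_allowlisted :- owner, elevated.]. Adds ip_allowlisted.
ip_allowlisted first appears in round 4.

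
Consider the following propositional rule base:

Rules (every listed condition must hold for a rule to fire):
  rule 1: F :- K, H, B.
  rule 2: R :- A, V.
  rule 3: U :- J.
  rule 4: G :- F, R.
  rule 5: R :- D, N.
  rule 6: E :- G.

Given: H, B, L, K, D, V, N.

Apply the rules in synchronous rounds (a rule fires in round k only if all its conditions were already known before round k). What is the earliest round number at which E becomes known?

3

Round 1: rule 1 [F :- K, H, B.]; rule 5 [R :- D, N.]. Adds F, R.
Round 2: rule 4 [G :- F, R.]. Adds G.
Round 3: rule 6 [E :- G.]. Adds E.
E first appears in round 3.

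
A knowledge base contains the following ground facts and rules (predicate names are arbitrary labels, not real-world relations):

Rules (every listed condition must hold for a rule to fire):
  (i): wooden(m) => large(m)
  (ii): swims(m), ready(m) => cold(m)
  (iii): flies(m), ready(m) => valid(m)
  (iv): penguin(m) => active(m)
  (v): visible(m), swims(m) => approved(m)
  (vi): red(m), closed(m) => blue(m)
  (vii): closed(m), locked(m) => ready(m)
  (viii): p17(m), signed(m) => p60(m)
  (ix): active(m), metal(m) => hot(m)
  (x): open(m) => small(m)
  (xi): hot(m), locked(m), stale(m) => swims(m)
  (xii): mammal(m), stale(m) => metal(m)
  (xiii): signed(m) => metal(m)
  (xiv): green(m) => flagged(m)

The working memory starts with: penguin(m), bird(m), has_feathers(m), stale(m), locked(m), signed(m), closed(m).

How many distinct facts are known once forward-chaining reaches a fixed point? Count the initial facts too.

13

[1] (iv) [penguin(m) => active(m)]; (vii) [closed(m), locked(m) => ready(m)]; (xiii) [signed(m) => metal(m)]. ⇒ new: active(m), ready(m), metal(m).
[2] (ix) [active(m), metal(m) => hot(m)]. ⇒ new: hot(m).
[3] (xi) [hot(m), locked(m), stale(m) => swims(m)]. ⇒ new: swims(m).
[4] (ii) [swims(m), ready(m) => cold(m)]. ⇒ new: cold(m).
Closure: {active(m), bird(m), closed(m), cold(m), has_feathers(m), hot(m), locked(m), metal(m), penguin(m), ready(m), signed(m), stale(m), swims(m)} — 13 facts.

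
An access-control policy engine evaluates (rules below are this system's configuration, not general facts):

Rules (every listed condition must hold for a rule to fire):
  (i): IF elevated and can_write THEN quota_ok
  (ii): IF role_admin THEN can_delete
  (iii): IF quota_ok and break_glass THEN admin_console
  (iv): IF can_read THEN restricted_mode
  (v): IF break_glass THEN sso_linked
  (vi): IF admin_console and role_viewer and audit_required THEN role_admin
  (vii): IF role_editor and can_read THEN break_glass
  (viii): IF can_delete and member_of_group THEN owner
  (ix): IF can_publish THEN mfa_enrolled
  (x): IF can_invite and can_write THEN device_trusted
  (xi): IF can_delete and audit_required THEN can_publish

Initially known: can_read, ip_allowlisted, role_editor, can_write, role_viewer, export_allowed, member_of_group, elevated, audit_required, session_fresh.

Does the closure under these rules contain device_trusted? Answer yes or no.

Round 1 — (i), (iv), (vii), derive quota_ok, restricted_mode, break_glass.
Round 2 — (iii), (v), derive admin_console, sso_linked.
Round 3 — (vi), derive role_admin.
Round 4 — (ii), derive can_delete.
Round 5 — (viii), (xi), derive owner, can_publish.
Round 6 — (ix), derive mfa_enrolled.
Fixed point reached. device_trusted is concluded only by (x); (x) needs can_invite (never derived).

no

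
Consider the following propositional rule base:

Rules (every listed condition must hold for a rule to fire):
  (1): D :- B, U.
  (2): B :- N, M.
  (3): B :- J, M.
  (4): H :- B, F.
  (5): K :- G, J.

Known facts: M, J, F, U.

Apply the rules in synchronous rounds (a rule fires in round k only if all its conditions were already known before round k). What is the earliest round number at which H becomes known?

2

[1] (3) [B :- J, M.]. ⇒ new: B.
[2] (1) [D :- B, U.]; (4) [H :- B, F.]. ⇒ new: D, H.
H first appears in round 2.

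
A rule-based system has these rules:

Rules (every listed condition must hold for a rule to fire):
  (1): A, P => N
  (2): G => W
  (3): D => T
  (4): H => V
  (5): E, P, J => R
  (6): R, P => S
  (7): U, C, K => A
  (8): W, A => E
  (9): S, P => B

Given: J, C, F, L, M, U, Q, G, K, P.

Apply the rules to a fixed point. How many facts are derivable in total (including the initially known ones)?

17

Round 1: (2) [G => W]; (7) [U, C, K => A]. New: W, A.
Round 2: (1) [A, P => N]; (8) [W, A => E]. New: N, E.
Round 3: (5) [E, P, J => R]. New: R.
Round 4: (6) [R, P => S]. New: S.
Round 5: (9) [S, P => B]. New: B.
Closure: {A, B, C, E, F, G, J, K, L, M, N, P, Q, R, S, U, W} — 17 facts.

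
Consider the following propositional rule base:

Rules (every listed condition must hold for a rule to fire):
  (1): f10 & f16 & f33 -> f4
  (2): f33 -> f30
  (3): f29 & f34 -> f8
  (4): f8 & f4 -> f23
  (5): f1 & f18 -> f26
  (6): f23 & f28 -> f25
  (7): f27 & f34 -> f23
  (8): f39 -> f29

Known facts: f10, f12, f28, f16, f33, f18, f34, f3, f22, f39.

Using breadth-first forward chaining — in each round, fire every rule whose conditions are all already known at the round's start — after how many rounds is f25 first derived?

4

[1] (1) [f10 & f16 & f33 -> f4]; (2) [f33 -> f30]; (8) [f39 -> f29]. ⇒ new: f4, f30, f29.
[2] (3) [f29 & f34 -> f8]. ⇒ new: f8.
[3] (4) [f8 & f4 -> f23]. ⇒ new: f23.
[4] (6) [f23 & f28 -> f25]. ⇒ new: f25.
f25 first appears in round 4.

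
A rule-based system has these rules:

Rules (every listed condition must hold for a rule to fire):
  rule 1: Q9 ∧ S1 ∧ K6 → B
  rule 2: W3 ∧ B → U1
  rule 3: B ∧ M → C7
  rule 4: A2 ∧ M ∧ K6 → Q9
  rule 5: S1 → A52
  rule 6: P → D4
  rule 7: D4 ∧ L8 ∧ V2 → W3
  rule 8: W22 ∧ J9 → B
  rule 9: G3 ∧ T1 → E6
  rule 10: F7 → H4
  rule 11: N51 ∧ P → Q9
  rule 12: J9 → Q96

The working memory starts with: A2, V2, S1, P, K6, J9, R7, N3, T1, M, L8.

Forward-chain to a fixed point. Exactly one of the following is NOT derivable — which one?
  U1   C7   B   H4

Round 1: rule 4 [A2 ∧ M ∧ K6 → Q9]; rule 5 [S1 → A52]; rule 6 [P → D4]; rule 12 [J9 → Q96]. Adds Q9, A52, D4, Q96.
Round 2: rule 1 [Q9 ∧ S1 ∧ K6 → B]; rule 7 [D4 ∧ L8 ∧ V2 → W3]. Adds B, W3.
Round 3: rule 2 [W3 ∧ B → U1]; rule 3 [B ∧ M → C7]. Adds U1, C7.
Derived: B (round 2), U1 (round 3), C7 (round 3). H4 never appears in any round.

H4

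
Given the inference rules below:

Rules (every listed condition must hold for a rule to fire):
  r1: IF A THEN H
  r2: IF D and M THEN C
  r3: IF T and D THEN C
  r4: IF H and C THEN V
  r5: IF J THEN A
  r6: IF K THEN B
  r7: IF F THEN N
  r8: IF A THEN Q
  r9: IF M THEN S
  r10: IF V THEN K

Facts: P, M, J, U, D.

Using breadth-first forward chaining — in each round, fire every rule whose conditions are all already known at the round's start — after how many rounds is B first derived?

5

Round 1: r2 [IF D and M THEN C]; r5 [IF J THEN A]; r9 [IF M THEN S]. Adds C, A, S.
Round 2: r1 [IF A THEN H]; r8 [IF A THEN Q]. Adds H, Q.
Round 3: r4 [IF H and C THEN V]. Adds V.
Round 4: r10 [IF V THEN K]. Adds K.
Round 5: r6 [IF K THEN B]. Adds B.
B first appears in round 5.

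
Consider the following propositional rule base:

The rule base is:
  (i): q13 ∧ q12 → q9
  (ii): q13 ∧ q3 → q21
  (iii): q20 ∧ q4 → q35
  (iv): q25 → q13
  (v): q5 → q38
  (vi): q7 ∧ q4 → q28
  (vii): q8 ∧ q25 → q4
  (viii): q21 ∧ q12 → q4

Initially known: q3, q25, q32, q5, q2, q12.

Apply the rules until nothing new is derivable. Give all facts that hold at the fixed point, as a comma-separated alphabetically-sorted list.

[1] (iv) [q25 → q13]; (v) [q5 → q38]. ⇒ new: q13, q38.
[2] (i) [q13 ∧ q12 → q9]; (ii) [q13 ∧ q3 → q21]. ⇒ new: q9, q21.
[3] (viii) [q21 ∧ q12 → q4]. ⇒ new: q4.

q12, q13, q2, q21, q25, q3, q32, q38, q4, q5, q9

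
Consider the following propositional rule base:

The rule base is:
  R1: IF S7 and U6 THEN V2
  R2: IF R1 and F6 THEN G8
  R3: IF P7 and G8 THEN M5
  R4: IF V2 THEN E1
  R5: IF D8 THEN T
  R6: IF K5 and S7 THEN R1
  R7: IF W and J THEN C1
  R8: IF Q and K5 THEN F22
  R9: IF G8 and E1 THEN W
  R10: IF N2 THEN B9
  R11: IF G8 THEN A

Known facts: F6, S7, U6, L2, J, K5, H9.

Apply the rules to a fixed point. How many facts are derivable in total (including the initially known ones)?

14

Round 1 — R1, R6, derive V2, R1.
Round 2 — R2, R4, derive G8, E1.
Round 3 — R9, R11, derive W, A.
Round 4 — R7, derive C1.
Closure: {A, C1, E1, F6, G8, H9, J, K5, L2, R1, S7, U6, V2, W} — 14 facts.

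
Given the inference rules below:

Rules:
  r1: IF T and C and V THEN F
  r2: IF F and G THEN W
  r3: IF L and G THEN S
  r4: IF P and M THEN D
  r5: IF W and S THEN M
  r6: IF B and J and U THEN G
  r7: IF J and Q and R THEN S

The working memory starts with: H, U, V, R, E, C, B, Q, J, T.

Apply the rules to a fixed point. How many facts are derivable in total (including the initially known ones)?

15

Round 1 fires r1, r6, r7, giving F, G, S.
Round 2 fires r2, giving W.
Round 3 fires r5, giving M.
Closure: {B, C, E, F, G, H, J, M, Q, R, S, T, U, V, W} — 15 facts.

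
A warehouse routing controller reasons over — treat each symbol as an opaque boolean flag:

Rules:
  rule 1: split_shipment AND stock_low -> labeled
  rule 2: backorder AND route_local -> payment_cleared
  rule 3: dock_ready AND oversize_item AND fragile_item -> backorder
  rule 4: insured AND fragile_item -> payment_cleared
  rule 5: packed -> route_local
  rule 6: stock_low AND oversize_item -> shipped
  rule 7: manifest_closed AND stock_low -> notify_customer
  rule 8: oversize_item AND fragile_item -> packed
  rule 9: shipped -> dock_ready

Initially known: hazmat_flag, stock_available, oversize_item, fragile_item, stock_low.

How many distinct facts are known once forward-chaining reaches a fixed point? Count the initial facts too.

[1] rule 6 [stock_low AND oversize_item -> shipped]; rule 8 [oversize_item AND fragile_item -> packed]. ⇒ new: shipped, packed.
[2] rule 5 [packed -> route_local]; rule 9 [shipped -> dock_ready]. ⇒ new: route_local, dock_ready.
[3] rule 3 [dock_ready AND oversize_item AND fragile_item -> backorder]. ⇒ new: backorder.
[4] rule 2 [backorder AND route_local -> payment_cleared]. ⇒ new: payment_cleared.
Closure: {backorder, dock_ready, fragile_item, hazmat_flag, oversize_item, packed, payment_cleared, route_local, shipped, stock_available, stock_low} — 11 facts.

11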